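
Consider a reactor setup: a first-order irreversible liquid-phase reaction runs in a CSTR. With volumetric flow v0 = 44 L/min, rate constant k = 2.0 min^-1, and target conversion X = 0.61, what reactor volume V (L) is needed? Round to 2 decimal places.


V = v0 * X / (k * (1 - X))
V = 44 * 0.61 / (2.0 * (1 - 0.61))
V = 26.84 / (2.0 * 0.39)
V = 26.84 / 0.78
V = 34.41 L


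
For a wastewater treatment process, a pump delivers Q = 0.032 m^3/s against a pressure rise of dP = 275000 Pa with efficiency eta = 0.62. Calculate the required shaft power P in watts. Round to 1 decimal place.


P = Q * dP / eta
P = 0.032 * 275000 / 0.62
P = 8800.0 / 0.62
P = 14193.5 W


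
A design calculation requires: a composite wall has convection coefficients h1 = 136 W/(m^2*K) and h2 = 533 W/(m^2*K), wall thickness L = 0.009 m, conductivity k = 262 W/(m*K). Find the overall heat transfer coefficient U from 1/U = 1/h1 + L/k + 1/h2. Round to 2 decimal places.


1/U = 1/h1 + L/k + 1/h2
1/U = 1/136 + 0.009/262 + 1/533
1/U = 0.0073529412 + 3.43511e-05 + 0.0018761726
1/U = 0.0092634649
U = 107.95 W/(m^2*K)


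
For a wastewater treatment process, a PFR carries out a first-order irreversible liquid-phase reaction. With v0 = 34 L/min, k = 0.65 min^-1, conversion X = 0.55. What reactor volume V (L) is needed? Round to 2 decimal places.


V = (v0/k) * ln(1/(1-X))
V = (34/0.65) * ln(1/(1-0.55))
V = 52.307692 * ln(2.222222)
V = 52.307692 * 0.798508
V = 41.77 L


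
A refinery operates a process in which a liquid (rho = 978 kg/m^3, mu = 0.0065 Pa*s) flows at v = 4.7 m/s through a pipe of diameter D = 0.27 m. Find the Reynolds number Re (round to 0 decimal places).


Re = rho * v * D / mu
Re = 978 * 4.7 * 0.27 / 0.0065
Re = 1241.082 / 0.0065
Re = 190936


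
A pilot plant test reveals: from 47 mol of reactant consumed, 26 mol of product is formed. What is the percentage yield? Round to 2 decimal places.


Yield = (moles product / moles consumed) * 100%
Yield = (26 / 47) * 100
Yield = 0.5532 * 100
Yield = 55.32%


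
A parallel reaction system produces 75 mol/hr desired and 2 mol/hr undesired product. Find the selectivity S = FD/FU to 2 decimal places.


S = desired product rate / undesired product rate
S = 75 / 2
S = 37.50


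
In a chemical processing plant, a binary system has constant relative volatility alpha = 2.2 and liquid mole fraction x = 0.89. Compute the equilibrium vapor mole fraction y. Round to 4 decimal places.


y = alpha*x / (1 + (alpha-1)*x)
y = 2.2*0.89 / (1 + (2.2-1)*0.89)
y = 1.958 / (1 + 1.068)
y = 1.958 / 2.068
y = 0.9468


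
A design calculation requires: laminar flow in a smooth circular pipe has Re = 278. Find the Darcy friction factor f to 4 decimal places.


f = 64 / Re
f = 64 / 278
f = 0.2302


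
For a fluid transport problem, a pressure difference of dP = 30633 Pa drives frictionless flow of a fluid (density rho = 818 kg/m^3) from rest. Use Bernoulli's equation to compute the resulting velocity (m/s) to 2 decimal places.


v = sqrt(2*dP/rho)
v = sqrt(2*30633/818)
v = sqrt(74.897311)
v = 8.65 m/s


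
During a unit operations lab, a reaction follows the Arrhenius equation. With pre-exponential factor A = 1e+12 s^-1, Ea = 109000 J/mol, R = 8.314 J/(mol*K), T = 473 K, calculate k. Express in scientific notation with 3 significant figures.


k = A * exp(-Ea/(R*T))
k = 1e+12 * exp(-109000 / (8.314 * 473))
k = 1e+12 * exp(-27.717582)
k = 9.17e-01


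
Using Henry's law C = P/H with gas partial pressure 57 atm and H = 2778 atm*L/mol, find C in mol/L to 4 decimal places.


C = P / H
C = 57 / 2778
C = 0.0205 mol/L


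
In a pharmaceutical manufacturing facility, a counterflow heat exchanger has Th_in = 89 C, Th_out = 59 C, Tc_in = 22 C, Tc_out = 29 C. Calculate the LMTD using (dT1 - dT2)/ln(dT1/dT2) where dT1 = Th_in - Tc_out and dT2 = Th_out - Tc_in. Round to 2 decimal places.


dT1 = Th_in - Tc_out = 89 - 29 = 60
dT2 = Th_out - Tc_in = 59 - 22 = 37
LMTD = (dT1 - dT2) / ln(dT1/dT2)
LMTD = (60 - 37) / ln(60/37)
LMTD = 47.58 K


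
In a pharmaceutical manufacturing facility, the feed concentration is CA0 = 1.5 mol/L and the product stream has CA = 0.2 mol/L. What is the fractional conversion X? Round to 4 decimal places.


X = (CA0 - CA) / CA0
X = (1.5 - 0.2) / 1.5
X = 1.3 / 1.5
X = 0.8667


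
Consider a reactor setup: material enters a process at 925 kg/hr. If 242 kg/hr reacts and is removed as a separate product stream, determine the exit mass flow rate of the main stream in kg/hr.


Steady-state mass balance on the main outlet: F_out = F_in - F_removed
F_out = 925 - 242
F_out = 683 kg/hr


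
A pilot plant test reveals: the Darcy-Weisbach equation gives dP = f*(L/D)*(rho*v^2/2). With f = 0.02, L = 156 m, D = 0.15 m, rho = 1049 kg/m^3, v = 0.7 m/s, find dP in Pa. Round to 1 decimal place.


dP = f * (L/D) * (rho*v^2/2)
dP = 0.02 * (156/0.15) * (1049*0.7^2/2)
L/D = 1040.0
rho*v^2/2 = 1049*0.49/2 = 257.005
dP = 0.02 * 1040.0 * 257.005
dP = 5345.7 Pa


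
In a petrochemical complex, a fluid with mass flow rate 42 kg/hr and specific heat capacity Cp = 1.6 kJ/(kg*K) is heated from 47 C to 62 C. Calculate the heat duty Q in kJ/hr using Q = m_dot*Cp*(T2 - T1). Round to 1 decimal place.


Q = m_dot * Cp * (T2 - T1)
Q = 42 * 1.6 * (62 - 47)
Q = 42 * 1.6 * 15
Q = 1008.0 kJ/hr


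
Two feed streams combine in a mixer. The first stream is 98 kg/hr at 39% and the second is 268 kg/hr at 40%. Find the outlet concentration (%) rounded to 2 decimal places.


Mass balance on solute: F1*x1 + F2*x2 = F3*x3
F3 = F1 + F2 = 98 + 268 = 366 kg/hr
x3 = (F1*x1 + F2*x2)/F3
x3 = (98*0.39 + 268*0.4) / 366
x3 = 39.73%


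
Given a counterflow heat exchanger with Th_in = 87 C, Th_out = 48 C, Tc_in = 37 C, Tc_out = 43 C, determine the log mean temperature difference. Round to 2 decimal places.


dT1 = Th_in - Tc_out = 87 - 43 = 44
dT2 = Th_out - Tc_in = 48 - 37 = 11
LMTD = (dT1 - dT2) / ln(dT1/dT2)
LMTD = (44 - 11) / ln(44/11)
LMTD = 23.80 K


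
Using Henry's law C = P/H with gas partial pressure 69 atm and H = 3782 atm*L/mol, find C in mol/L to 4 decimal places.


C = P / H
C = 69 / 3782
C = 0.0182 mol/L


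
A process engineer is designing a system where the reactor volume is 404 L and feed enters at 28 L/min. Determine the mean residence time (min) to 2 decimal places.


tau = V / v0
tau = 404 / 28
tau = 14.43 min


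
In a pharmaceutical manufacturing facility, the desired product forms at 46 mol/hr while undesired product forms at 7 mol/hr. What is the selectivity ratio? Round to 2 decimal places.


S = desired product rate / undesired product rate
S = 46 / 7
S = 6.57


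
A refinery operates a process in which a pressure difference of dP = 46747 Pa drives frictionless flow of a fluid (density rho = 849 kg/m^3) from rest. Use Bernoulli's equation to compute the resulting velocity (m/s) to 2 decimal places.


v = sqrt(2*dP/rho)
v = sqrt(2*46747/849)
v = sqrt(110.122497)
v = 10.49 m/s


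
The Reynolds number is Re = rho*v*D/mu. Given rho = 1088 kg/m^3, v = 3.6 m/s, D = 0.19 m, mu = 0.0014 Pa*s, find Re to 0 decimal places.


Re = rho * v * D / mu
Re = 1088 * 3.6 * 0.19 / 0.0014
Re = 744.192 / 0.0014
Re = 531566


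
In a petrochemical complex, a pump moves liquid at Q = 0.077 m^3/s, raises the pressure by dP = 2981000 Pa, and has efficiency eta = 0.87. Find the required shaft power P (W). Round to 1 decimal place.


P = Q * dP / eta
P = 0.077 * 2981000 / 0.87
P = 229537.0 / 0.87
P = 263835.6 W


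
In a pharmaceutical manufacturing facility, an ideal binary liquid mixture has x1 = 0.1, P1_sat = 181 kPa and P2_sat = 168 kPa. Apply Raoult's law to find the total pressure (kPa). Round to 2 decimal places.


P = x1*P1_sat + x2*P2_sat
x2 = 1 - x1 = 1 - 0.1 = 0.9
P = 0.1*181 + 0.9*168
P = 18.1 + 151.2
P = 169.30 kPa


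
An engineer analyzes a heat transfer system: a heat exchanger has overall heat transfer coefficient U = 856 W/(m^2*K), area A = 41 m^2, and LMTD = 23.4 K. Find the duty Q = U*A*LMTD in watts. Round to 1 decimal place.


Q = U * A * LMTD
Q = 856 * 41 * 23.4
Q = 821246.4 W


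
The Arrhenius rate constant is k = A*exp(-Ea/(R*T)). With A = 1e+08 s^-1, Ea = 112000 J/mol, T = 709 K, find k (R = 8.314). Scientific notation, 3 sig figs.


k = A * exp(-Ea/(R*T))
k = 1e+08 * exp(-112000 / (8.314 * 709))
k = 1e+08 * exp(-19.000357)
k = 5.60e-01


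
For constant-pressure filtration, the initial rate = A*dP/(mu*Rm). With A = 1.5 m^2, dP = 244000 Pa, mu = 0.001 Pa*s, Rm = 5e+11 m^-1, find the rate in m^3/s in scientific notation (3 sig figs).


rate = A * dP / (mu * Rm)
rate = 1.5 * 244000 / (0.001 * 5e+11)
rate = 366000.0 / 5.000e+08
rate = 7.32e-04 m^3/s


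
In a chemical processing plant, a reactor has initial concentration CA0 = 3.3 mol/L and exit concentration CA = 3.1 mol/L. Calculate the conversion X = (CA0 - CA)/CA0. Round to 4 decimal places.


X = (CA0 - CA) / CA0
X = (3.3 - 3.1) / 3.3
X = 0.2 / 3.3
X = 0.0606


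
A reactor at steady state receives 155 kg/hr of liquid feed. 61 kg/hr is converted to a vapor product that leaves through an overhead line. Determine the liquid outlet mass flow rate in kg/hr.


Steady-state mass balance on the main outlet: F_out = F_in - F_removed
F_out = 155 - 61
F_out = 94 kg/hr


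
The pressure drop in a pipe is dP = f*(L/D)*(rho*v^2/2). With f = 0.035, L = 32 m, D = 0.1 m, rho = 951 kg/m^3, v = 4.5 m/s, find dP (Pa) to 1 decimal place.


dP = f * (L/D) * (rho*v^2/2)
dP = 0.035 * (32/0.1) * (951*4.5^2/2)
L/D = 320.0
rho*v^2/2 = 951*20.25/2 = 9628.875
dP = 0.035 * 320.0 * 9628.875
dP = 107843.4 Pa


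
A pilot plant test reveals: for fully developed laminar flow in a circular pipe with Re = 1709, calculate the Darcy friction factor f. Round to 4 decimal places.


f = 64 / Re
f = 64 / 1709
f = 0.0374


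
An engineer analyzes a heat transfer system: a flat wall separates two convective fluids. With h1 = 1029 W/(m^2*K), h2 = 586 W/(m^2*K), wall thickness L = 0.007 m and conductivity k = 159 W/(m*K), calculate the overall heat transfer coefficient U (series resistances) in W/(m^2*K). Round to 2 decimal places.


1/U = 1/h1 + L/k + 1/h2
1/U = 1/1029 + 0.007/159 + 1/586
1/U = 0.0009718173 + 4.40252e-05 + 0.0017064846
1/U = 0.0027223271
U = 367.33 W/(m^2*K)


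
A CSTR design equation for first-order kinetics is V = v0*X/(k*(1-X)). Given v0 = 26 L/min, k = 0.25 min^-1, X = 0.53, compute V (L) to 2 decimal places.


V = v0 * X / (k * (1 - X))
V = 26 * 0.53 / (0.25 * (1 - 0.53))
V = 13.78 / (0.25 * 0.47)
V = 13.78 / 0.1175
V = 117.28 L


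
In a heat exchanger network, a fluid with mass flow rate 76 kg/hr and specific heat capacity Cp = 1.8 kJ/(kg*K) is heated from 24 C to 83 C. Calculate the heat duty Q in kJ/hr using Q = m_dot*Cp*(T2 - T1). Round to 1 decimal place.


Q = m_dot * Cp * (T2 - T1)
Q = 76 * 1.8 * (83 - 24)
Q = 76 * 1.8 * 59
Q = 8071.2 kJ/hr


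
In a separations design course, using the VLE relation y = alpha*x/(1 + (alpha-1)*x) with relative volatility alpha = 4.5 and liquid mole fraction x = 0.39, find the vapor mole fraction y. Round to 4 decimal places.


y = alpha*x / (1 + (alpha-1)*x)
y = 4.5*0.39 / (1 + (4.5-1)*0.39)
y = 1.755 / (1 + 1.365)
y = 1.755 / 2.365
y = 0.7421


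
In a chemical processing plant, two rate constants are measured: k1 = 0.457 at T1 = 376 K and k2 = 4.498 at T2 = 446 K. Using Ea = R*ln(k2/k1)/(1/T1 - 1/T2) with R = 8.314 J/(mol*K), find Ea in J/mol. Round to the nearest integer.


Ea = R * ln(k2/k1) / (1/T1 - 1/T2)
ln(k2/k1) = ln(4.498/0.457) = 2.2867047
1/T1 - 1/T2 = 1/376 - 1/446 = 0.000417422002
Ea = 8.314 * 2.2867047 / 0.000417422002
Ea = 45545 J/mol


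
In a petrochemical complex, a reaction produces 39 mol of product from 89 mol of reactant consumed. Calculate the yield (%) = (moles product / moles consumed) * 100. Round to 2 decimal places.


Yield = (moles product / moles consumed) * 100%
Yield = (39 / 89) * 100
Yield = 0.4382 * 100
Yield = 43.82%


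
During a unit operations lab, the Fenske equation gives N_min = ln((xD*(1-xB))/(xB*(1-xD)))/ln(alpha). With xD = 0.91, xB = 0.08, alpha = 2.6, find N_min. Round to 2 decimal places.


N_min = ln((xD*(1-xB))/(xB*(1-xD))) / ln(alpha)
Numerator inside ln: 0.8372 / 0.0072 = 116.277778
ln(116.277778) = 4.755982
ln(alpha) = ln(2.6) = 0.955511
N_min = 4.755982 / 0.955511 = 4.98


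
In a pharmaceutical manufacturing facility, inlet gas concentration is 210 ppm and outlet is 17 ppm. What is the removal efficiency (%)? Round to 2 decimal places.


Efficiency = (G_in - G_out) / G_in * 100%
Efficiency = (210 - 17) / 210 * 100
Efficiency = 193 / 210 * 100
Efficiency = 91.90%


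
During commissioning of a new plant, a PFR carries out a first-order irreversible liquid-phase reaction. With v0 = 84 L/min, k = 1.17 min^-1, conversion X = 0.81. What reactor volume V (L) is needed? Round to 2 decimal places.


V = (v0/k) * ln(1/(1-X))
V = (84/1.17) * ln(1/(1-0.81))
V = 71.794872 * ln(5.263158)
V = 71.794872 * 1.660731
V = 119.23 L


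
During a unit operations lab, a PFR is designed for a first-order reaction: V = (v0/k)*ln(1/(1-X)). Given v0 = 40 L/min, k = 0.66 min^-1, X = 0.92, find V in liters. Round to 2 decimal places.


V = (v0/k) * ln(1/(1-X))
V = (40/0.66) * ln(1/(1-0.92))
V = 60.606061 * ln(12.5)
V = 60.606061 * 2.525729
V = 153.07 L


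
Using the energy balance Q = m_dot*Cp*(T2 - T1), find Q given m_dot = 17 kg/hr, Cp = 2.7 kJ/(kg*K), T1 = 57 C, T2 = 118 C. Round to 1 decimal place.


Q = m_dot * Cp * (T2 - T1)
Q = 17 * 2.7 * (118 - 57)
Q = 17 * 2.7 * 61
Q = 2799.9 kJ/hr


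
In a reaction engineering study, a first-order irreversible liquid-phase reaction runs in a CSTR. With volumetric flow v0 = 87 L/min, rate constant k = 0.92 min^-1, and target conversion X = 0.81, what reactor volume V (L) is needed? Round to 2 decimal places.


V = v0 * X / (k * (1 - X))
V = 87 * 0.81 / (0.92 * (1 - 0.81))
V = 70.47 / (0.92 * 0.19)
V = 70.47 / 0.1748
V = 403.15 L


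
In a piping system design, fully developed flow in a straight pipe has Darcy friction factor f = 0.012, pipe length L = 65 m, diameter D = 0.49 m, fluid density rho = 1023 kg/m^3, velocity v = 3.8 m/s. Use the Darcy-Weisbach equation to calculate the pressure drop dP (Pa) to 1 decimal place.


dP = f * (L/D) * (rho*v^2/2)
dP = 0.012 * (65/0.49) * (1023*3.8^2/2)
L/D = 132.65306122
rho*v^2/2 = 1023*14.44/2 = 7386.06
dP = 0.012 * 132.65306122 * 7386.06
dP = 11757.4 Pa


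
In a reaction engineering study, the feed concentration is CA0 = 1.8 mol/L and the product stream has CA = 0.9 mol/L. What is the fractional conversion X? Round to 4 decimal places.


X = (CA0 - CA) / CA0
X = (1.8 - 0.9) / 1.8
X = 0.9 / 1.8
X = 0.5000


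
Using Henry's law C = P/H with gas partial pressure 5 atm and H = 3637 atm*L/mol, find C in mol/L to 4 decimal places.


C = P / H
C = 5 / 3637
C = 0.0014 mol/L


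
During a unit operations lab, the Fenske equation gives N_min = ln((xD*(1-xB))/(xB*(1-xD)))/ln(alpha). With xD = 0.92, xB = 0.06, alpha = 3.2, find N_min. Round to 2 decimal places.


N_min = ln((xD*(1-xB))/(xB*(1-xD))) / ln(alpha)
Numerator inside ln: 0.8648 / 0.0048 = 180.166667
ln(180.166667) = 5.193882
ln(alpha) = ln(3.2) = 1.163151
N_min = 5.193882 / 1.163151 = 4.47


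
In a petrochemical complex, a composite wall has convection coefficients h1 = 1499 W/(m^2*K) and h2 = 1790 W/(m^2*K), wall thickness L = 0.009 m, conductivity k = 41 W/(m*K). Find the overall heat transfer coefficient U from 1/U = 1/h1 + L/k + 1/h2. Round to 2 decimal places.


1/U = 1/h1 + L/k + 1/h2
1/U = 1/1499 + 0.009/41 + 1/1790
1/U = 0.0006671114 + 0.0002195122 + 0.0005586592
1/U = 0.0014452828
U = 691.91 W/(m^2*K)


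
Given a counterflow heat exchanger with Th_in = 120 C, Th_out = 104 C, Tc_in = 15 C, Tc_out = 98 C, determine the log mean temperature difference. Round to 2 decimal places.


dT1 = Th_in - Tc_out = 120 - 98 = 22
dT2 = Th_out - Tc_in = 104 - 15 = 89
LMTD = (dT1 - dT2) / ln(dT1/dT2)
LMTD = (22 - 89) / ln(22/89)
LMTD = 47.94 K


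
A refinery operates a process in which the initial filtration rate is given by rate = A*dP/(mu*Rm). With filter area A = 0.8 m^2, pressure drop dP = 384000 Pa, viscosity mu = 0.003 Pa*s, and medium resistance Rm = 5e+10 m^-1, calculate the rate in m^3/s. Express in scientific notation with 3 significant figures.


rate = A * dP / (mu * Rm)
rate = 0.8 * 384000 / (0.003 * 5e+10)
rate = 307200.0 / 1.500e+08
rate = 2.05e-03 m^3/s


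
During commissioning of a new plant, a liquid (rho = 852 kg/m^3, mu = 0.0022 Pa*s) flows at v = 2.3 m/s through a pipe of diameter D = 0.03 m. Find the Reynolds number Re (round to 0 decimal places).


Re = rho * v * D / mu
Re = 852 * 2.3 * 0.03 / 0.0022
Re = 58.788 / 0.0022
Re = 26722


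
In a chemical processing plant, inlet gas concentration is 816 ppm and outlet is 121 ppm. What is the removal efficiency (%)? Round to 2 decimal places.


Efficiency = (G_in - G_out) / G_in * 100%
Efficiency = (816 - 121) / 816 * 100
Efficiency = 695 / 816 * 100
Efficiency = 85.17%


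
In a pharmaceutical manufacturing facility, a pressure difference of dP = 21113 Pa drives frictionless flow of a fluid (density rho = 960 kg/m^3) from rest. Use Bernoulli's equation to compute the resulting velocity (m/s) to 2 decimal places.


v = sqrt(2*dP/rho)
v = sqrt(2*21113/960)
v = sqrt(43.985417)
v = 6.63 m/s


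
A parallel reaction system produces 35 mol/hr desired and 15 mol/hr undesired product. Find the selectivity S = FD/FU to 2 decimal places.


S = desired product rate / undesired product rate
S = 35 / 15
S = 2.33


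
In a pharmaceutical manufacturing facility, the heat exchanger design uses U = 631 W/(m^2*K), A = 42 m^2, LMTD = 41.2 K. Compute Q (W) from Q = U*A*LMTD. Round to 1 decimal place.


Q = U * A * LMTD
Q = 631 * 42 * 41.2
Q = 1091882.4 W


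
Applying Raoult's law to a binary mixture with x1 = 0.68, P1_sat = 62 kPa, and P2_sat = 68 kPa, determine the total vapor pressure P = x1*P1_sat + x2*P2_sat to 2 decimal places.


P = x1*P1_sat + x2*P2_sat
x2 = 1 - x1 = 1 - 0.68 = 0.32
P = 0.68*62 + 0.32*68
P = 42.16 + 21.76
P = 63.92 kPa


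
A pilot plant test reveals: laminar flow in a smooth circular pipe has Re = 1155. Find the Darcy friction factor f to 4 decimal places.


f = 64 / Re
f = 64 / 1155
f = 0.0554


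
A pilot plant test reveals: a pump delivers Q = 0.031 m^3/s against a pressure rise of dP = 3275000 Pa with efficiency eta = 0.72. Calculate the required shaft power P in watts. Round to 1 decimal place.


P = Q * dP / eta
P = 0.031 * 3275000 / 0.72
P = 101525.0 / 0.72
P = 141006.9 W


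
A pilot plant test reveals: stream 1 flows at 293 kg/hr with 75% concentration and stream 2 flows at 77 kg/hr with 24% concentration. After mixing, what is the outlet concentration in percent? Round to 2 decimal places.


Mass balance on solute: F1*x1 + F2*x2 = F3*x3
F3 = F1 + F2 = 293 + 77 = 370 kg/hr
x3 = (F1*x1 + F2*x2)/F3
x3 = (293*0.75 + 77*0.24) / 370
x3 = 64.39%


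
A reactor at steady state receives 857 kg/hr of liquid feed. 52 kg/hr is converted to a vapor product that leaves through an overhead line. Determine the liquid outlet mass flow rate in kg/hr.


Steady-state mass balance on the main outlet: F_out = F_in - F_removed
F_out = 857 - 52
F_out = 805 kg/hr


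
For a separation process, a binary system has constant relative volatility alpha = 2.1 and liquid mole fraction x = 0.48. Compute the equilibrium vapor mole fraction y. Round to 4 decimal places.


y = alpha*x / (1 + (alpha-1)*x)
y = 2.1*0.48 / (1 + (2.1-1)*0.48)
y = 1.008 / (1 + 0.528)
y = 1.008 / 1.528
y = 0.6597


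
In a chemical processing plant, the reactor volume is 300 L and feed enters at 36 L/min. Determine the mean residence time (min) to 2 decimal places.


tau = V / v0
tau = 300 / 36
tau = 8.33 min


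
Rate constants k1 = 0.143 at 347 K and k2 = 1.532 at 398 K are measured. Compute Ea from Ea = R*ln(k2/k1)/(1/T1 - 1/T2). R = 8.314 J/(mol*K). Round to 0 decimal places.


Ea = R * ln(k2/k1) / (1/T1 - 1/T2)
ln(k2/k1) = ln(1.532/0.143) = 2.3714847
1/T1 - 1/T2 = 1/347 - 1/398 = 0.000369281566
Ea = 8.314 * 2.3714847 / 0.000369281566
Ea = 53392 J/mol


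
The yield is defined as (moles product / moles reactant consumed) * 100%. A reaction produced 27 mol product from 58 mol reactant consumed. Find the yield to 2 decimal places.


Yield = (moles product / moles consumed) * 100%
Yield = (27 / 58) * 100
Yield = 0.4655 * 100
Yield = 46.55%


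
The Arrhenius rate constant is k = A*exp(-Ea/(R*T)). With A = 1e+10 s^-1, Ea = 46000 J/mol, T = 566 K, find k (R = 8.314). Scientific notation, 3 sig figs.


k = A * exp(-Ea/(R*T))
k = 1e+10 * exp(-46000 / (8.314 * 566))
k = 1e+10 * exp(-9.775329)
k = 5.68e+05


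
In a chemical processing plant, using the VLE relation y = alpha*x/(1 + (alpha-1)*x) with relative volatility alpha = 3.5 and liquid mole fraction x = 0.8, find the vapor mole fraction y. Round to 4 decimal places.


y = alpha*x / (1 + (alpha-1)*x)
y = 3.5*0.8 / (1 + (3.5-1)*0.8)
y = 2.8 / (1 + 2.0)
y = 2.8 / 3.0
y = 0.9333


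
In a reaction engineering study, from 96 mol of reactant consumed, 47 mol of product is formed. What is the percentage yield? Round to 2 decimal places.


Yield = (moles product / moles consumed) * 100%
Yield = (47 / 96) * 100
Yield = 0.4896 * 100
Yield = 48.96%


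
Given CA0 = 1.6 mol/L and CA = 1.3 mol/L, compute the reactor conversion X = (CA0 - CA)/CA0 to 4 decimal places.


X = (CA0 - CA) / CA0
X = (1.6 - 1.3) / 1.6
X = 0.3 / 1.6
X = 0.1875


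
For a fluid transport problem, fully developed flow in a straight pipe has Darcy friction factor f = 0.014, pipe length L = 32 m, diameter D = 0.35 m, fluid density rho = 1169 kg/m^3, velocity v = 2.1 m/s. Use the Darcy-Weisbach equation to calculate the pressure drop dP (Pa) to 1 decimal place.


dP = f * (L/D) * (rho*v^2/2)
dP = 0.014 * (32/0.35) * (1169*2.1^2/2)
L/D = 91.42857143
rho*v^2/2 = 1169*4.41/2 = 2577.645
dP = 0.014 * 91.42857143 * 2577.645
dP = 3299.4 Pa


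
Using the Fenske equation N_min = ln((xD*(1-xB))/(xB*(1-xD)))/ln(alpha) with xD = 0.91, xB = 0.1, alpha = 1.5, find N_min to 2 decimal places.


N_min = ln((xD*(1-xB))/(xB*(1-xD))) / ln(alpha)
Numerator inside ln: 0.819 / 0.009 = 91.0
ln(91.0) = 4.51086
ln(alpha) = ln(1.5) = 0.405465
N_min = 4.51086 / 0.405465 = 11.13


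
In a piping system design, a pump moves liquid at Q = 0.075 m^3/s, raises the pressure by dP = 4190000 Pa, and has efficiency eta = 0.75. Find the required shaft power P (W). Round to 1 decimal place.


P = Q * dP / eta
P = 0.075 * 4190000 / 0.75
P = 314250.0 / 0.75
P = 419000.0 W


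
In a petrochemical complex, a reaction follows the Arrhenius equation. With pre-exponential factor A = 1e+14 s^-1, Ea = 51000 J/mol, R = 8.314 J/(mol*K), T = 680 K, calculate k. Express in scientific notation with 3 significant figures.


k = A * exp(-Ea/(R*T))
k = 1e+14 * exp(-51000 / (8.314 * 680))
k = 1e+14 * exp(-9.020929)
k = 1.21e+10


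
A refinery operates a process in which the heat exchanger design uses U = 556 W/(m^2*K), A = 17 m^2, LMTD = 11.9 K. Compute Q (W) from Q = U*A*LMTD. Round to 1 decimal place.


Q = U * A * LMTD
Q = 556 * 17 * 11.9
Q = 112478.8 W


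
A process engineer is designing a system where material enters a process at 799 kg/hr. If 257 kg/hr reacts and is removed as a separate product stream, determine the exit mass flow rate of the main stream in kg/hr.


Steady-state mass balance on the main outlet: F_out = F_in - F_removed
F_out = 799 - 257
F_out = 542 kg/hr


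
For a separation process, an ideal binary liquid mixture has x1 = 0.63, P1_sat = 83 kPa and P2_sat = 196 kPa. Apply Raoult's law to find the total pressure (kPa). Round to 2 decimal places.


P = x1*P1_sat + x2*P2_sat
x2 = 1 - x1 = 1 - 0.63 = 0.37
P = 0.63*83 + 0.37*196
P = 52.29 + 72.52
P = 124.81 kPa


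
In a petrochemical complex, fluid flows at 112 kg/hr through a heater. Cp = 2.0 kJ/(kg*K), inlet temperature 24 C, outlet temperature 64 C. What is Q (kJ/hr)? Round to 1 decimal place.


Q = m_dot * Cp * (T2 - T1)
Q = 112 * 2.0 * (64 - 24)
Q = 112 * 2.0 * 40
Q = 8960.0 kJ/hr


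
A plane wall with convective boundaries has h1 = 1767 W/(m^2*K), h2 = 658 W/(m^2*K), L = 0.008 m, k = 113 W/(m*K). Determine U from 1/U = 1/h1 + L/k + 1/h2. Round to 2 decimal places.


1/U = 1/h1 + L/k + 1/h2
1/U = 1/1767 + 0.008/113 + 1/658
1/U = 0.000565931 + 7.07965e-05 + 0.0015197568
1/U = 0.0021564843
U = 463.72 W/(m^2*K)


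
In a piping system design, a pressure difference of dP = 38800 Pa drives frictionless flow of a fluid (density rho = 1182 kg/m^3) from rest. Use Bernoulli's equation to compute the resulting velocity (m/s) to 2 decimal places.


v = sqrt(2*dP/rho)
v = sqrt(2*38800/1182)
v = sqrt(65.651438)
v = 8.10 m/s


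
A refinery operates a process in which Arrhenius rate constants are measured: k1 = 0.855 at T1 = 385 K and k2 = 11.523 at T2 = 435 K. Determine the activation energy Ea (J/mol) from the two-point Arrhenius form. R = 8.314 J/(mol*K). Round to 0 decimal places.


Ea = R * ln(k2/k1) / (1/T1 - 1/T2)
ln(k2/k1) = ln(11.523/0.855) = 2.6009988
1/T1 - 1/T2 = 1/385 - 1/435 = 0.000298552023
Ea = 8.314 * 2.6009988 / 0.000298552023
Ea = 72432 J/mol


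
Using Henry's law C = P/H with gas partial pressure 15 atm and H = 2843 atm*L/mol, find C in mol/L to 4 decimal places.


C = P / H
C = 15 / 2843
C = 0.0053 mol/L


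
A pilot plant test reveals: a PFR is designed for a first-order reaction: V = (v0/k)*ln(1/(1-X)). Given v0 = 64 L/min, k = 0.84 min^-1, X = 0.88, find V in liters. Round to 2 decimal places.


V = (v0/k) * ln(1/(1-X))
V = (64/0.84) * ln(1/(1-0.88))
V = 76.190476 * ln(8.333333)
V = 76.190476 * 2.120263
V = 161.54 L


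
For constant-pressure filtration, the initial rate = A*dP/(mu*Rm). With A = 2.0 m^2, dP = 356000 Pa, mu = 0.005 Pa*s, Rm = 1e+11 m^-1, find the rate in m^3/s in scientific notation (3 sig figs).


rate = A * dP / (mu * Rm)
rate = 2.0 * 356000 / (0.005 * 1e+11)
rate = 712000.0 / 5.000e+08
rate = 1.42e-03 m^3/s


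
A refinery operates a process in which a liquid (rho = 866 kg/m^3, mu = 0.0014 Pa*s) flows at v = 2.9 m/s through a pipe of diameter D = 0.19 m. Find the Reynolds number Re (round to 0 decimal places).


Re = rho * v * D / mu
Re = 866 * 2.9 * 0.19 / 0.0014
Re = 477.166 / 0.0014
Re = 340833


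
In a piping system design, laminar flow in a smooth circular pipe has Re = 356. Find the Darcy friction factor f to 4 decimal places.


f = 64 / Re
f = 64 / 356
f = 0.1798


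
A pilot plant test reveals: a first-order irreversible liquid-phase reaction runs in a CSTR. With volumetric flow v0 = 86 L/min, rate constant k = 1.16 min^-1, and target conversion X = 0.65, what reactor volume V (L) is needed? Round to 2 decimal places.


V = v0 * X / (k * (1 - X))
V = 86 * 0.65 / (1.16 * (1 - 0.65))
V = 55.9 / (1.16 * 0.35)
V = 55.9 / 0.406
V = 137.68 L


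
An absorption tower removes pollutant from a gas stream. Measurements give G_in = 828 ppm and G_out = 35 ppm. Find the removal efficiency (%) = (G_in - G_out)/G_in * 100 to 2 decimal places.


Efficiency = (G_in - G_out) / G_in * 100%
Efficiency = (828 - 35) / 828 * 100
Efficiency = 793 / 828 * 100
Efficiency = 95.77%


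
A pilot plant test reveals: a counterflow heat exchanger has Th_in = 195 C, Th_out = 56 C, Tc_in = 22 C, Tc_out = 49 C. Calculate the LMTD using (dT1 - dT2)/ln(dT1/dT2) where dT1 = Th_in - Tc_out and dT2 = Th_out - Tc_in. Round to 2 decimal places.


dT1 = Th_in - Tc_out = 195 - 49 = 146
dT2 = Th_out - Tc_in = 56 - 22 = 34
LMTD = (dT1 - dT2) / ln(dT1/dT2)
LMTD = (146 - 34) / ln(146/34)
LMTD = 76.86 K


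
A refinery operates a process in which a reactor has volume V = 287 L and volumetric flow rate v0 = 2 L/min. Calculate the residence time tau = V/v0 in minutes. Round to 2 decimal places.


tau = V / v0
tau = 287 / 2
tau = 143.50 min


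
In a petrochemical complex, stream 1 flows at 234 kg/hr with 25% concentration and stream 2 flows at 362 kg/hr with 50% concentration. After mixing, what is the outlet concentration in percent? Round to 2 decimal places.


Mass balance on solute: F1*x1 + F2*x2 = F3*x3
F3 = F1 + F2 = 234 + 362 = 596 kg/hr
x3 = (F1*x1 + F2*x2)/F3
x3 = (234*0.25 + 362*0.5) / 596
x3 = 40.18%


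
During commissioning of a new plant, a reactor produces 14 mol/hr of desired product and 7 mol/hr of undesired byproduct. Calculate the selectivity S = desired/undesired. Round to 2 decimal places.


S = desired product rate / undesired product rate
S = 14 / 7
S = 2.00


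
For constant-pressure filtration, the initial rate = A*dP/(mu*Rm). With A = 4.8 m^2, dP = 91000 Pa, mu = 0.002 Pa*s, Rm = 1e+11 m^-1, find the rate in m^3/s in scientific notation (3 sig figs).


rate = A * dP / (mu * Rm)
rate = 4.8 * 91000 / (0.002 * 1e+11)
rate = 436800.0 / 2.000e+08
rate = 2.18e-03 m^3/s


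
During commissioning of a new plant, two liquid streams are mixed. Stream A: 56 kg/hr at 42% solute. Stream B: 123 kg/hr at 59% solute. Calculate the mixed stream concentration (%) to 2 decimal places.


Mass balance on solute: F1*x1 + F2*x2 = F3*x3
F3 = F1 + F2 = 56 + 123 = 179 kg/hr
x3 = (F1*x1 + F2*x2)/F3
x3 = (56*0.42 + 123*0.59) / 179
x3 = 53.68%


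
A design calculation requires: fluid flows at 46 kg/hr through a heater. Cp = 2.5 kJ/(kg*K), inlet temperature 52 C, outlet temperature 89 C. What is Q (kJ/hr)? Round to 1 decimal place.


Q = m_dot * Cp * (T2 - T1)
Q = 46 * 2.5 * (89 - 52)
Q = 46 * 2.5 * 37
Q = 4255.0 kJ/hr


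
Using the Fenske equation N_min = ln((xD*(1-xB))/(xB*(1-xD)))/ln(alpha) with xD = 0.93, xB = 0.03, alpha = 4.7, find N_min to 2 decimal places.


N_min = ln((xD*(1-xB))/(xB*(1-xD))) / ln(alpha)
Numerator inside ln: 0.9021 / 0.0021 = 429.571429
ln(429.571429) = 6.062788
ln(alpha) = ln(4.7) = 1.547563
N_min = 6.062788 / 1.547563 = 3.92


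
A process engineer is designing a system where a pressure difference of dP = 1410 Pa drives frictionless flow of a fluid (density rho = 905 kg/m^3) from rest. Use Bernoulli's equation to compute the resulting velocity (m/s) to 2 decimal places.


v = sqrt(2*dP/rho)
v = sqrt(2*1410/905)
v = sqrt(3.116022)
v = 1.77 m/s


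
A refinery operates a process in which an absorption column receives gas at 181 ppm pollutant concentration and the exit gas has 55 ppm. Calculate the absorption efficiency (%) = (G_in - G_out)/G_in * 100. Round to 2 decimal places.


Efficiency = (G_in - G_out) / G_in * 100%
Efficiency = (181 - 55) / 181 * 100
Efficiency = 126 / 181 * 100
Efficiency = 69.61%


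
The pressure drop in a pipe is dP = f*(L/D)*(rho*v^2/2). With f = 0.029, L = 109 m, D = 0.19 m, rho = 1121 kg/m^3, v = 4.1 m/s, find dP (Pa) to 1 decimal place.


dP = f * (L/D) * (rho*v^2/2)
dP = 0.029 * (109/0.19) * (1121*4.1^2/2)
L/D = 573.68421053
rho*v^2/2 = 1121*16.81/2 = 9422.005
dP = 0.029 * 573.68421053 * 9422.005
dP = 156752.4 Pa


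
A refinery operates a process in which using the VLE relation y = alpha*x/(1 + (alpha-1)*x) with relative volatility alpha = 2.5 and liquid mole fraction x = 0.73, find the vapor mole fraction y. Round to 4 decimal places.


y = alpha*x / (1 + (alpha-1)*x)
y = 2.5*0.73 / (1 + (2.5-1)*0.73)
y = 1.825 / (1 + 1.095)
y = 1.825 / 2.095
y = 0.8711


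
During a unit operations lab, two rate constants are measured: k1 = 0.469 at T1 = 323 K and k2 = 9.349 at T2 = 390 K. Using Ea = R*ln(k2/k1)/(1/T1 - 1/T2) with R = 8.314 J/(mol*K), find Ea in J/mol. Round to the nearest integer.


Ea = R * ln(k2/k1) / (1/T1 - 1/T2)
ln(k2/k1) = ln(9.349/0.469) = 2.9924219
1/T1 - 1/T2 = 1/323 - 1/390 = 0.000531872668
Ea = 8.314 * 2.9924219 / 0.000531872668
Ea = 46776 J/mol


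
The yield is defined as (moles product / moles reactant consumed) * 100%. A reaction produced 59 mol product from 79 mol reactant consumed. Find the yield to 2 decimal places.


Yield = (moles product / moles consumed) * 100%
Yield = (59 / 79) * 100
Yield = 0.7468 * 100
Yield = 74.68%


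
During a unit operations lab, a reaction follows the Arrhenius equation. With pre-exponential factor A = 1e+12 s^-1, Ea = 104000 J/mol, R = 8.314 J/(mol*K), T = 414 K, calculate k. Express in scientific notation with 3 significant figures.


k = A * exp(-Ea/(R*T))
k = 1e+12 * exp(-104000 / (8.314 * 414))
k = 1e+12 * exp(-30.215026)
k = 7.55e-02


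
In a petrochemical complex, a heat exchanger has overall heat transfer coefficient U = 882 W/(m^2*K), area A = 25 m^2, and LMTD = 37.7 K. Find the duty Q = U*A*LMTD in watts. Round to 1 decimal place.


Q = U * A * LMTD
Q = 882 * 25 * 37.7
Q = 831285.0 W


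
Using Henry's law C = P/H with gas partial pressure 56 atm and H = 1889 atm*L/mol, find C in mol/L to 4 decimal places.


C = P / H
C = 56 / 1889
C = 0.0296 mol/L


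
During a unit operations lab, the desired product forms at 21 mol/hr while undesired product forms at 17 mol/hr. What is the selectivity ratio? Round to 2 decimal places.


S = desired product rate / undesired product rate
S = 21 / 17
S = 1.24


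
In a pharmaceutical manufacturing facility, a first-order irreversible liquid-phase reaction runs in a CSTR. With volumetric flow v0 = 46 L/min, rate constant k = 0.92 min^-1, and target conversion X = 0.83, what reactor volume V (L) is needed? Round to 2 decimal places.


V = v0 * X / (k * (1 - X))
V = 46 * 0.83 / (0.92 * (1 - 0.83))
V = 38.18 / (0.92 * 0.17)
V = 38.18 / 0.1564
V = 244.12 L


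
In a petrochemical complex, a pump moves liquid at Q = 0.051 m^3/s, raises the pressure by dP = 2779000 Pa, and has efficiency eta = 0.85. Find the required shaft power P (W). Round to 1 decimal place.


P = Q * dP / eta
P = 0.051 * 2779000 / 0.85
P = 141729.0 / 0.85
P = 166740.0 W


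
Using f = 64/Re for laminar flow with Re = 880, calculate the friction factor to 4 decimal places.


f = 64 / Re
f = 64 / 880
f = 0.0727


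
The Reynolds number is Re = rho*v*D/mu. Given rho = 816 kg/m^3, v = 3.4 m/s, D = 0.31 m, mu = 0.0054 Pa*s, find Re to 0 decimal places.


Re = rho * v * D / mu
Re = 816 * 3.4 * 0.31 / 0.0054
Re = 860.064 / 0.0054
Re = 159271


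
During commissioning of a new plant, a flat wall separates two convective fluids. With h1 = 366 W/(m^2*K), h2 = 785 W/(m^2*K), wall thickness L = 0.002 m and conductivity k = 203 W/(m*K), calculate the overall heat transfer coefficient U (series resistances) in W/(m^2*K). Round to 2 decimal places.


1/U = 1/h1 + L/k + 1/h2
1/U = 1/366 + 0.002/203 + 1/785
1/U = 0.0027322404 + 9.8522e-06 + 0.0012738854
1/U = 0.004015978
U = 249.01 W/(m^2*K)


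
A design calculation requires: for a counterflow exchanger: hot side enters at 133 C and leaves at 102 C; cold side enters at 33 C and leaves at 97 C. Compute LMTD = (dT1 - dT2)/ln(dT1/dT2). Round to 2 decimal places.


dT1 = Th_in - Tc_out = 133 - 97 = 36
dT2 = Th_out - Tc_in = 102 - 33 = 69
LMTD = (dT1 - dT2) / ln(dT1/dT2)
LMTD = (36 - 69) / ln(36/69)
LMTD = 50.72 K


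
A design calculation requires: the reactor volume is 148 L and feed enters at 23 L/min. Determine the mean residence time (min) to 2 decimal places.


tau = V / v0
tau = 148 / 23
tau = 6.43 min


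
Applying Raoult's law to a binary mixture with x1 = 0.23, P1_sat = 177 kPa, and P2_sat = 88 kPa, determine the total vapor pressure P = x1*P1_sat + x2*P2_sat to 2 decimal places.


P = x1*P1_sat + x2*P2_sat
x2 = 1 - x1 = 1 - 0.23 = 0.77
P = 0.23*177 + 0.77*88
P = 40.71 + 67.76
P = 108.47 kPa


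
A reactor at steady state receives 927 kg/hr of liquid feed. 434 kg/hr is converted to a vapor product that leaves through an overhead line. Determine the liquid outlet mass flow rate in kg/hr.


Steady-state mass balance on the main outlet: F_out = F_in - F_removed
F_out = 927 - 434
F_out = 493 kg/hr


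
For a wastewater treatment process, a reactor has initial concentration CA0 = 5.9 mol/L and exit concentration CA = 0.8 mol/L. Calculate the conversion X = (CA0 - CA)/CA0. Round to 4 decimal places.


X = (CA0 - CA) / CA0
X = (5.9 - 0.8) / 5.9
X = 5.1 / 5.9
X = 0.8644


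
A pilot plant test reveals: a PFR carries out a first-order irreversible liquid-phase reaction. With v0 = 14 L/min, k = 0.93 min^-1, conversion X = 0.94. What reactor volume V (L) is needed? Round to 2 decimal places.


V = (v0/k) * ln(1/(1-X))
V = (14/0.93) * ln(1/(1-0.94))
V = 15.053763 * ln(16.666667)
V = 15.053763 * 2.813411
V = 42.35 L


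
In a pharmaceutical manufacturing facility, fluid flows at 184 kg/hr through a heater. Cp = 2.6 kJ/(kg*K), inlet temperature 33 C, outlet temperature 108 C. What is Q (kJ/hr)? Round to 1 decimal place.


Q = m_dot * Cp * (T2 - T1)
Q = 184 * 2.6 * (108 - 33)
Q = 184 * 2.6 * 75
Q = 35880.0 kJ/hr


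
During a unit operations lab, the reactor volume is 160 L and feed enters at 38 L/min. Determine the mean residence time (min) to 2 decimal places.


tau = V / v0
tau = 160 / 38
tau = 4.21 min


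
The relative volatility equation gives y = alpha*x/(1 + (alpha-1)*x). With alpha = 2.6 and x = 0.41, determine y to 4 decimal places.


y = alpha*x / (1 + (alpha-1)*x)
y = 2.6*0.41 / (1 + (2.6-1)*0.41)
y = 1.066 / (1 + 0.656)
y = 1.066 / 1.656
y = 0.6437


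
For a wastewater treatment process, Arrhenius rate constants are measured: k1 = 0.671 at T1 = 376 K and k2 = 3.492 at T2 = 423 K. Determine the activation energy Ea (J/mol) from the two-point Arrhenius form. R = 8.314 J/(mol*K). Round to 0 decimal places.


Ea = R * ln(k2/k1) / (1/T1 - 1/T2)
ln(k2/k1) = ln(3.492/0.671) = 1.6494608
1/T1 - 1/T2 = 1/376 - 1/423 = 0.000295508274
Ea = 8.314 * 1.6494608 / 0.000295508274
Ea = 46407 J/mol


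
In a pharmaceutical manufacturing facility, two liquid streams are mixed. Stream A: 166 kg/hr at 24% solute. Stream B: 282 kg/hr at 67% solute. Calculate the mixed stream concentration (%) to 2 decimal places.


Mass balance on solute: F1*x1 + F2*x2 = F3*x3
F3 = F1 + F2 = 166 + 282 = 448 kg/hr
x3 = (F1*x1 + F2*x2)/F3
x3 = (166*0.24 + 282*0.67) / 448
x3 = 51.07%


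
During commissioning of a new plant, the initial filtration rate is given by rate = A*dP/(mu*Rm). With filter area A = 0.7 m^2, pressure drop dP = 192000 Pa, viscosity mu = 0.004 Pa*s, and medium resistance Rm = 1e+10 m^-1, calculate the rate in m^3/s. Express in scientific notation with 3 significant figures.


rate = A * dP / (mu * Rm)
rate = 0.7 * 192000 / (0.004 * 1e+10)
rate = 134400.0 / 4.000e+07
rate = 3.36e-03 m^3/s


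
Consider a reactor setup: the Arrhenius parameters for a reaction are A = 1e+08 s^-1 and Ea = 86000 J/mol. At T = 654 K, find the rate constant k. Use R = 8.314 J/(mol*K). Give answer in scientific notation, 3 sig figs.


k = A * exp(-Ea/(R*T))
k = 1e+08 * exp(-86000 / (8.314 * 654))
k = 1e+08 * exp(-15.816511)
k = 1.35e+01


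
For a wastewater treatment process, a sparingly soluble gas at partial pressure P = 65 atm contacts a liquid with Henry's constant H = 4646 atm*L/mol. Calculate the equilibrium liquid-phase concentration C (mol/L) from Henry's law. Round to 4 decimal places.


C = P / H
C = 65 / 4646
C = 0.0140 mol/L


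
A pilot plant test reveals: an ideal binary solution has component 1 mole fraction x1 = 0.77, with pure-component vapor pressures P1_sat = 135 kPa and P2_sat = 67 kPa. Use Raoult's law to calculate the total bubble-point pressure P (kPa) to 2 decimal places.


P = x1*P1_sat + x2*P2_sat
x2 = 1 - x1 = 1 - 0.77 = 0.23
P = 0.77*135 + 0.23*67
P = 103.95 + 15.41
P = 119.36 kPa


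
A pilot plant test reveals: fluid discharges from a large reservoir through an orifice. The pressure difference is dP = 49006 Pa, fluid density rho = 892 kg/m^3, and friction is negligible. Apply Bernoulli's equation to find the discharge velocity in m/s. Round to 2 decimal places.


v = sqrt(2*dP/rho)
v = sqrt(2*49006/892)
v = sqrt(109.878924)
v = 10.48 m/s
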